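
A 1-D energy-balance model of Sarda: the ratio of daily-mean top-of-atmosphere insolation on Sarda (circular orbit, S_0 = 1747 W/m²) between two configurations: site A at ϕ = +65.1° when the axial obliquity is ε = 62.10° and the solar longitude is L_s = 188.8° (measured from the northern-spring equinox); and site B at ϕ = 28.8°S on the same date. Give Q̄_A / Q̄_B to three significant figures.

— Configuration A (ϕ=+65.1°):
Solar declination: sin δ = sin ε · sin L_s = sin 62.10° × sin 188.8° = -0.13520, so δ = -7.770°.
cos h₀ = −tan(+65.1°) tan(-7.770°) = 0.2940, h₀ = 1.2724 rad.
Bracket: h₀ sin ϕ sin δ + cos ϕ cos δ sin h₀ = 1.2724×0.90704×-0.13520 + 0.42104×0.99082×0.95581 = -0.156037 + 0.398740 = 0.242703.
Q̄ = (S_0/π) × [bracket] = (1747/π) × 0.242703 = 134.96 W/m².
— Configuration B (ϕ=-28.8°):
cos h₀ = −tan(-28.8°) tan(-7.770°) = -0.0750, h₀ = 1.6459 rad.
Bracket: h₀ sin ϕ sin δ + cos ϕ cos δ sin h₀ = 1.6459×-0.48175×-0.13520 + 0.87631×0.99082×0.99718 = 0.107202 + 0.865817 = 0.973019.
Q̄ = (S_0/π) × [bracket] = (1747/π) × 0.973019 = 541.08 W/m².
Ratio Q̄_A / Q̄_B = 134.96 / 541.08 = 0.2494.

Q̄_A / Q̄_B ≈ 0.249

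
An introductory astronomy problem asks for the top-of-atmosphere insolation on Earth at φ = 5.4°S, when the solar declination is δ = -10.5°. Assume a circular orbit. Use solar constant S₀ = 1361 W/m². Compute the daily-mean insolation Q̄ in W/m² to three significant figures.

cos H₀ = −tan(-5.4°) tan(-10.500°) = -0.0175, H₀ = 1.5883 rad.
Bracket: H₀ sin φ sin δ + cos φ cos δ sin H₀ = 1.5883×-0.09411×-0.18224 + 0.99556×0.98325×0.99985 = 0.027240 + 0.978738 = 1.005978.
Q̄ = (S₀/π) × [bracket] = (1361/π) × 1.005978 = 435.8 W/m².

Q̄ ≈ 436 W/m²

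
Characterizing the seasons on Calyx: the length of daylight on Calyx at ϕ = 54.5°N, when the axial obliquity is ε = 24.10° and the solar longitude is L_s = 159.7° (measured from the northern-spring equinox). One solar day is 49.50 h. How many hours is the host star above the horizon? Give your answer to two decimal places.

Solar declination: sin δ = sin ε · sin L_s = sin 24.10° × sin 159.7° = 0.14166, so δ = +8.144°.
cos h₀ = −tan ϕ · tan δ = −tan(+54.5°) × tan(+8.144°) = -0.2006, so h₀ = 1.7728 rad = 101.57°.
Daylight = 2h₀/(2π) × 49.50 h = (1.7728/π) × 49.50 = 27.93 h.

27.93 h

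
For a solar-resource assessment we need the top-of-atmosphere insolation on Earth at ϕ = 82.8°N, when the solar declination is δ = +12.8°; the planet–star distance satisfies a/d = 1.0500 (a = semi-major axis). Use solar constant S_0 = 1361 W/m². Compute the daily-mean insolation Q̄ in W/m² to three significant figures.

Q̄ ≈ 330 W/m²

cos h₀ = −tan(+82.8°) tan(+12.800°) = -1.7984 ≤ −1 ⇒ polar day, h₀ = π.
Bracket: h₀ sin ϕ sin δ + cos ϕ cos δ sin h₀ = 3.1416×0.99211×0.22155 + 0.12533×0.97515×0.00000 = 0.690530 + 0.000000 = 0.690530.
Inverse-square distance factor (a/d)² = 1.0500² = 1.102500.
Q̄ = (S_0/π) × 1.102500 × [bracket] = (1361/π) × 1.102500 × 0.690530 = 329.8 W/m².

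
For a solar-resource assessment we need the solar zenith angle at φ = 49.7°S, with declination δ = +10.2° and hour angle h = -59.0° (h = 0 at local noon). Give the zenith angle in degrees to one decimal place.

cos θ_z = sin φ sin δ + cos φ cos δ cos h = -0.135057 + 0.327857 = 0.192800.
θ_z = arccos(0.192800) = 78.9°.

θ_z = 78.9°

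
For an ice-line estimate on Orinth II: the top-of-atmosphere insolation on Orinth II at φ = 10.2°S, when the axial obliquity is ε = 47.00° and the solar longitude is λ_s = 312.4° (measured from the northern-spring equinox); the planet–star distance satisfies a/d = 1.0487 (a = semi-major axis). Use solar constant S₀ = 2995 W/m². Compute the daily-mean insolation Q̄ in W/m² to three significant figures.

Q̄ ≈ 1.03e+03 W/m²

Solar declination: sin δ = sin ε · sin λ_s = sin 47.00° × sin 312.4° = -0.54007, so δ = -32.689°.
cos H₀ = −tan(-10.2°) tan(-32.689°) = -0.1155, H₀ = 1.6865 rad.
Bracket: H₀ sin φ sin δ + cos φ cos δ sin H₀ = 1.6865×-0.17708×-0.54007 + 0.98420×0.84162×0.99331 = 0.161289 + 0.822781 = 0.984070.
Inverse-square distance factor (a/d)² = 1.0487² = 1.099772.
Q̄ = (S₀/π) × 1.099772 × [bracket] = (2995/π) × 1.099772 × 0.984070 = 1032 W/m².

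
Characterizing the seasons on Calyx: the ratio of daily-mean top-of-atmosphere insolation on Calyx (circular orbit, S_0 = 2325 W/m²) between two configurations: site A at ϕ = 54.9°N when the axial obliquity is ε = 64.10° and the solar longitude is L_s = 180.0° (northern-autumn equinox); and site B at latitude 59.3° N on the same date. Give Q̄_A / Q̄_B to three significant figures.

Q̄_A / Q̄_B ≈ 1.13

— Configuration A (ϕ=+54.9°):
Solar declination: sin δ = sin ε · sin L_s = sin 64.10° × sin 180.0° = 0.00000, so δ = +0.000°.
cos h₀ = −tan(+54.9°) tan(+0.000°) = -0.0000, h₀ = 1.5708 rad.
Bracket: h₀ sin ϕ sin δ + cos ϕ cos δ sin h₀ = 1.5708×0.81815×0.00000 + 0.57501×1.00000×1.00000 = 0.000000 + 0.575010 = 0.575010.
Q̄ = (S_0/π) × [bracket] = (2325/π) × 0.575010 = 425.55 W/m².
— Configuration B (ϕ=+59.3°):
cos h₀ = −tan(+59.3°) tan(+0.000°) = -0.0000, h₀ = 1.5708 rad.
Bracket: h₀ sin ϕ sin δ + cos ϕ cos δ sin h₀ = 1.5708×0.85985×0.00000 + 0.51054×1.00000×1.00000 = 0.000000 + 0.510540 = 0.510540.
Q̄ = (S_0/π) × [bracket] = (2325/π) × 0.510540 = 377.84 W/m².
Ratio Q̄_A / Q̄_B = 425.55 / 377.84 = 1.126.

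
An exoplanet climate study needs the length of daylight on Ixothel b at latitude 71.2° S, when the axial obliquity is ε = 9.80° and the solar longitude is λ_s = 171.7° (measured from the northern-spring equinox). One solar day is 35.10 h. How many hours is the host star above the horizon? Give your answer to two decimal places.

16.74 h

Solar declination: sin δ = sin ε · sin λ_s = sin 9.80° × sin 171.7° = 0.02457, so δ = +1.408°.
cos H₀ = −tan φ · tan δ = −tan(-71.2°) × tan(+1.408°) = 0.0722, so H₀ = 1.4985 rad = 85.86°.
Daylight = 2H₀/(2π) × 35.10 h = (1.4985/π) × 35.10 = 16.74 h.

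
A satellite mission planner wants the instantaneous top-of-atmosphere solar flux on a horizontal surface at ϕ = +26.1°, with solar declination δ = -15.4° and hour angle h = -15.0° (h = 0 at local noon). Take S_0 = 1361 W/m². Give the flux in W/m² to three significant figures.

cos θ_z = sin ϕ sin δ + cos ϕ cos δ cos h = -0.116829 + 0.836283 = 0.719454.
Flux = S_0 · cos θ_z = 1361 × 0.719454 = 979.2 W/m².

979 W/m²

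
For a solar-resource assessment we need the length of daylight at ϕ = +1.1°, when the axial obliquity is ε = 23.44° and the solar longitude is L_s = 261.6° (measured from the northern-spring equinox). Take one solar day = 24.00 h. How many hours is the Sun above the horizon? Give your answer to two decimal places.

11.94 h

Solar declination: sin δ = sin ε · sin L_s = sin 23.44° × sin 261.6° = -0.39352, so δ = -23.174°.
cos h₀ = −tan ϕ · tan δ = −tan(+1.1°) × tan(-23.174°) = 0.0082, so h₀ = 1.5626 rad = 89.53°.
Daylight = 2h₀/(2π) × 24.00 h = (1.5626/π) × 24.00 = 11.94 h.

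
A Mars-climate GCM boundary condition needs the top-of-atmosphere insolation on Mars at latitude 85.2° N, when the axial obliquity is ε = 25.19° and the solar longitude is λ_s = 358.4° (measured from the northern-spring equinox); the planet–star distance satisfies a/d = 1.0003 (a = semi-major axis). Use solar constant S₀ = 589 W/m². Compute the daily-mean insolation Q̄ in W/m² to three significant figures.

Q̄ ≈ 12.4 W/m²

Solar declination: sin δ = sin ε · sin λ_s = sin 25.19° × sin 358.4° = -0.01188, so δ = -0.681°.
cos H₀ = −tan(+85.2°) tan(-0.681°) = 0.1415, H₀ = 1.4288 rad.
Bracket: H₀ sin φ sin δ + cos φ cos δ sin H₀ = 1.4288×0.99649×-0.01188 + 0.08368×0.99993×0.98993 = -0.016915 + 0.082832 = 0.065917.
Inverse-square distance factor (a/d)² = 1.0003² = 1.000600.
Q̄ = (S₀/π) × 1.000600 × [bracket] = (589/π) × 1.000600 × 0.065917 = 12.37 W/m².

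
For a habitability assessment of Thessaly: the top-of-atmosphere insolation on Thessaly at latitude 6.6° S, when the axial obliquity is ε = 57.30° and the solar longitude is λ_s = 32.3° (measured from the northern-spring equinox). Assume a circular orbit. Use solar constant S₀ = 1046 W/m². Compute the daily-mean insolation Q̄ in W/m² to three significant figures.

Solar declination: sin δ = sin ε · sin λ_s = sin 57.30° × sin 32.3° = 0.44966, so δ = +26.722°.
cos H₀ = −tan(-6.6°) tan(+26.722°) = 0.0582, H₀ = 1.5125 rad.
Bracket: H₀ sin φ sin δ + cos φ cos δ sin H₀ = 1.5125×-0.11494×0.44966 + 0.99337×0.89320×0.99830 = -0.078172 + 0.885770 = 0.807598.
Q̄ = (S₀/π) × [bracket] = (1046/π) × 0.807598 = 268.9 W/m².

Q̄ ≈ 269 W/m²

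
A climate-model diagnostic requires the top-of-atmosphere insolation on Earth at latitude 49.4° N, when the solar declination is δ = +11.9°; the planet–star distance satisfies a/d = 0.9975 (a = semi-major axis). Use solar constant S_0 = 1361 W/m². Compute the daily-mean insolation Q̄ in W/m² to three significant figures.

cos h₀ = −tan(+49.4°) tan(+11.900°) = -0.2459, h₀ = 1.8192 rad.
Bracket: h₀ sin ϕ sin δ + cos ϕ cos δ sin h₀ = 1.8192×0.75927×0.20620 + 0.65077×0.97851×0.96930 = 0.284817 + 0.617236 = 0.902053.
Inverse-square distance factor (a/d)² = 0.9975² = 0.995006.
Q̄ = (S_0/π) × 0.995006 × [bracket] = (1361/π) × 0.995006 × 0.902053 = 388.8 W/m².

Q̄ ≈ 389 W/m²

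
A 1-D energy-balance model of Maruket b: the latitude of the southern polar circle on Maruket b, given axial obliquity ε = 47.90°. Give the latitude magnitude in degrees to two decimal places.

The polar circle is the lowest latitude that experiences at least one full rotation of continuous darkness at the northern-summer solstice; it lies at |φ| = 90° − ε = 90° − 47.90° = 42.10°.

42.10°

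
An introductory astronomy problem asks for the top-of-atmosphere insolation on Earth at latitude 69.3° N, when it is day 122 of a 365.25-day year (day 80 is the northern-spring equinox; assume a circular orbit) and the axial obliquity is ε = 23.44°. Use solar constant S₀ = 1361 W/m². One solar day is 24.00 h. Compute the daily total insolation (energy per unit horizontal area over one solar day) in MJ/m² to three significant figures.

Solar longitude: λ_s = 360° × (122 − 80)/365.25 = 41.396°.
sin δ = sin 23.44° × sin 41.396° = 0.26304, so δ = +15.251°.
cos H₀ = −tan(+69.3°) tan(+15.251°) = -0.7215, H₀ = 2.3768 rad.
Bracket: H₀ sin φ sin δ + cos φ cos δ sin H₀ = 2.3768×0.93544×0.26304 + 0.35347×0.96478×0.69238 = 0.584831 + 0.236116 = 0.820947.
Q̄ = (S₀/π) × [bracket] = (1361/π) × 0.820947 = 355.65 W/m².
Daily total = Q̄ × 24.00 h × 3600 s/h = 355.65 × 24.00 × 3600 / 10⁶ = 30.73 MJ/m².

30.7 MJ/m²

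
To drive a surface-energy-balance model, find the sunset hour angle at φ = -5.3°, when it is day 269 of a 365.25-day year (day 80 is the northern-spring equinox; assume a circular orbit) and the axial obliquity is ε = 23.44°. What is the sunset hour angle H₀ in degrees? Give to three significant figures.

Solar longitude: λ_s = 360° × (269 − 80)/365.25 = 186.283°.
sin δ = sin 23.44° × sin 186.283° = -0.04354, so δ = -2.495°.
cos H₀ = −tan φ · tan δ = −tan(-5.3°) × tan(-2.495°) = -0.0040, so H₀ = 1.5748 rad = 90.23°.

H₀ = 90.2°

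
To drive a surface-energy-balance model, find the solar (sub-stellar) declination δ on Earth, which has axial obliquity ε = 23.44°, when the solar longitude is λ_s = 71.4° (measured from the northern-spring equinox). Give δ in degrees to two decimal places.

sin δ = sin ε · sin λ_s = sin 23.44° × sin 71.4° = 0.377011.
δ = arcsin(0.377011) = +22.15°.

δ = +22.15°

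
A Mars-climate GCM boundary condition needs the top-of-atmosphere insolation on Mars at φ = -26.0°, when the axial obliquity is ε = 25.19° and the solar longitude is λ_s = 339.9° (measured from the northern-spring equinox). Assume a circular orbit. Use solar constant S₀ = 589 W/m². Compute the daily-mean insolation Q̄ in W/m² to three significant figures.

Q̄ ≈ 186 W/m²

Solar declination: sin δ = sin ε · sin λ_s = sin 25.19° × sin 339.9° = -0.14627, so δ = -8.411°.
cos H₀ = −tan(-26.0°) tan(-8.411°) = -0.0721, H₀ = 1.6430 rad.
Bracket: H₀ sin φ sin δ + cos φ cos δ sin H₀ = 1.6430×-0.43837×-0.14627 + 0.89879×0.98924×0.99740 = 0.105350 + 0.886807 = 0.992157.
Q̄ = (S₀/π) × [bracket] = (589/π) × 0.992157 = 186.0 W/m².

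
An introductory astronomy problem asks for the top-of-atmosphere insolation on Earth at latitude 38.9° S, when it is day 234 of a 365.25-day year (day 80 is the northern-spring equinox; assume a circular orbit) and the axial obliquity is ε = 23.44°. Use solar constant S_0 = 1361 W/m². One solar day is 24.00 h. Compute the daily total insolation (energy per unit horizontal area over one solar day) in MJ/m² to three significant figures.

22.0 MJ/m²

Solar longitude: L_s = 360° × (234 − 80)/365.25 = 151.786°.
sin δ = sin 23.44° × sin 151.786° = 0.18806, so δ = +10.839°.
cos h₀ = −tan(-38.9°) tan(+10.839°) = 0.1545, h₀ = 1.4157 rad.
Bracket: h₀ sin ϕ sin δ + cos ϕ cos δ sin h₀ = 1.4157×-0.62796×0.18806 + 0.77824×0.98216×0.98799 = -0.167186 + 0.755176 = 0.587990.
Q̄ = (S_0/π) × [bracket] = (1361/π) × 0.587990 = 254.73 W/m².
Daily total = Q̄ × 24.00 h × 3600 s/h = 254.73 × 24.00 × 3600 / 10⁶ = 22.01 MJ/m².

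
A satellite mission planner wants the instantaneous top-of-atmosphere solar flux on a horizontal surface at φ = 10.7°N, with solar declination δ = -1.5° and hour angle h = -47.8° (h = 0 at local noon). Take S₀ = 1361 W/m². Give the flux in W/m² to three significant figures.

cos θ_z = sin φ sin δ + cos φ cos δ cos h = -0.004860 + 0.659815 = 0.654955.
Flux = S₀ · cos θ_z = 1361 × 0.654955 = 891.4 W/m².

891 W/m²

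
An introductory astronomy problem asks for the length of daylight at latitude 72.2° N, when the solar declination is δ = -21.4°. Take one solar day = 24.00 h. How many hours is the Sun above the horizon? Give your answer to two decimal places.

0.00 h

cos H₀ = −tan φ · tan δ = 1.2206 ≥ 1, so the Sun never rises (polar night) and H₀ = 0.
Daylight = 2H₀/(2π) × 24.00 h = (0.0000/π) × 24.00 = 0.00 h.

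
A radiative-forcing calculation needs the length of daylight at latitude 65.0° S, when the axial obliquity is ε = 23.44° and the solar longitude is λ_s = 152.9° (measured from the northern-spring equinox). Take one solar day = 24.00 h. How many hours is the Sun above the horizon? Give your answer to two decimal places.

8.90 h

Solar declination: sin δ = sin ε · sin λ_s = sin 23.44° × sin 152.9° = 0.18121, so δ = +10.440°.
cos H₀ = −tan φ · tan δ = −tan(-65.0°) × tan(+10.440°) = 0.3951, so H₀ = 1.1646 rad = 66.72°.
Daylight = 2H₀/(2π) × 24.00 h = (1.1646/π) × 24.00 = 8.90 h.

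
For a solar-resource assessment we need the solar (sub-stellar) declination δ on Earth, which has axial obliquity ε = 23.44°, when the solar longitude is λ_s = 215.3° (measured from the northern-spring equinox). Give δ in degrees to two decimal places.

sin δ = sin ε · sin λ_s = sin 23.44° × sin 215.3° = -0.229865.
δ = arcsin(-0.229865) = -13.29°.

δ = -13.29°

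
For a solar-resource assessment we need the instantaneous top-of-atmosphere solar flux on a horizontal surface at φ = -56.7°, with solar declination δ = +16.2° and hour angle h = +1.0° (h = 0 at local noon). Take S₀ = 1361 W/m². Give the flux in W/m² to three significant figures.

cos θ_z = sin φ sin δ + cos φ cos δ cos h = -0.233183 + 0.527143 = 0.293960.
Flux = S₀ · cos θ_z = 1361 × 0.293960 = 400.1 W/m².

400 W/m²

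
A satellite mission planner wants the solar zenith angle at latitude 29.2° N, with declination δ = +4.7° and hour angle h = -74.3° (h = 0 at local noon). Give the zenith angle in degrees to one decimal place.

θ_z = 74.0°

cos θ_z = sin ϕ sin δ + cos ϕ cos δ cos h = 0.039974 + 0.235419 = 0.275393.
θ_z = arccos(0.275393) = 74.0°.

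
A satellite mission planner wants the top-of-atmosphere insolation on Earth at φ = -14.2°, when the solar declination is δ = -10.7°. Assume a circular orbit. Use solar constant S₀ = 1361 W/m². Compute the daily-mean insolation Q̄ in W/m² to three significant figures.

cos H₀ = −tan(-14.2°) tan(-10.700°) = -0.0478, H₀ = 1.6186 rad.
Bracket: H₀ sin φ sin δ + cos φ cos δ sin H₀ = 1.6186×-0.24531×-0.18567 + 0.96945×0.98261×0.99886 = 0.073722 + 0.951505 = 1.025227.
Q̄ = (S₀/π) × [bracket] = (1361/π) × 1.025227 = 444.1 W/m².

Q̄ ≈ 444 W/m²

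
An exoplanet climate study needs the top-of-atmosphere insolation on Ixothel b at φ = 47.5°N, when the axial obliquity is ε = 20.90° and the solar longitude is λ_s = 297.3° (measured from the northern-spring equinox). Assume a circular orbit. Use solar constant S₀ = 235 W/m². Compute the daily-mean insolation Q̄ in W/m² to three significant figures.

Solar declination: sin δ = sin ε · sin λ_s = sin 20.90° × sin 297.3° = -0.31700, so δ = -18.482°.
cos H₀ = −tan(+47.5°) tan(-18.482°) = 0.3648, H₀ = 1.1974 rad.
Bracket: H₀ sin φ sin δ + cos φ cos δ sin H₀ = 1.1974×0.73728×-0.31700 + 0.67559×0.94842×0.93110 = -0.279854 + 0.596596 = 0.316742.
Q̄ = (S₀/π) × [bracket] = (235/π) × 0.316742 = 23.69 W/m².

Q̄ ≈ 23.7 W/m²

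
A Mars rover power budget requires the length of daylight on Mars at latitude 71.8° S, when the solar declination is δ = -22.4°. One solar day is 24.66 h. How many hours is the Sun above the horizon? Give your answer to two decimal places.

Sunrise equation: cos H₀ = −tan φ · tan δ = -1.2536 ≤ −1, so the Sun never sets (polar day) and H₀ = π.
Daylight = 2H₀/(2π) × 24.66 h = (3.1416/π) × 24.66 = 24.66 h.

24.66 h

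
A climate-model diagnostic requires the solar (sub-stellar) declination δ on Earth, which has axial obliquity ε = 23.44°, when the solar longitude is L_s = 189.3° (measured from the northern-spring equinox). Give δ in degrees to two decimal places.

δ = -3.69°

sin δ = sin ε · sin L_s = sin 23.44° × sin 189.3° = -0.064284.
δ = arcsin(-0.064284) = -3.69°.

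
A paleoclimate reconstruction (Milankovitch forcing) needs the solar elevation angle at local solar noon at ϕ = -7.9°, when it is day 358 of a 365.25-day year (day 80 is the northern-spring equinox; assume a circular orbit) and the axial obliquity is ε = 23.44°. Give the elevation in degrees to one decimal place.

Solar longitude: L_s = 360° × (358 − 80)/365.25 = 274.004°.
sin δ = sin 23.44° × sin 274.004° = -0.39682, so δ = -23.379°.
At local noon the hour angle is zero, so the zenith angle equals |ϕ − δ| = |-7.9° − (-23.379°)| = 15.479°.
Elevation = 90° − 15.479° = 74.5°.

74.5°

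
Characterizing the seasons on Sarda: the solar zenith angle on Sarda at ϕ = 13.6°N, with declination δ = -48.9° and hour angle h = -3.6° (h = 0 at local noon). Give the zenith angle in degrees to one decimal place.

θ_z = 62.6°

cos θ_z = sin ϕ sin δ + cos ϕ cos δ cos h = -0.177194 + 0.637682 = 0.460488.
θ_z = arccos(0.460488) = 62.6°.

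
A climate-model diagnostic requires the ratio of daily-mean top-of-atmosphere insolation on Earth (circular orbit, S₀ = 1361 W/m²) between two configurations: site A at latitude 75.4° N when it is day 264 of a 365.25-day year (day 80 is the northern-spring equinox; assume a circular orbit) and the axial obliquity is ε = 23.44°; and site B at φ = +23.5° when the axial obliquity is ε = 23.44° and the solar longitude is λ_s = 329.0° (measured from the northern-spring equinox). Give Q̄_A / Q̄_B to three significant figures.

Q̄_A / Q̄_B ≈ 0.308

— Configuration A (φ=+75.4°):
Solar longitude: λ_s = 360° × (264 − 80)/365.25 = 181.355°.
sin δ = sin 23.44° × sin 181.355° = -0.00941, so δ = -0.539°.
cos H₀ = −tan(+75.4°) tan(-0.539°) = 0.0361, H₀ = 1.5347 rad.
Bracket: H₀ sin φ sin δ + cos φ cos δ sin H₀ = 1.5347×0.96771×-0.00941 + 0.25207×0.99996×0.99935 = -0.013975 + 0.251896 = 0.237921.
Q̄ = (S₀/π) × [bracket] = (1361/π) × 0.237921 = 103.07 W/m².
— Configuration B (φ=+23.5°):
Solar declination: sin δ = sin ε · sin λ_s = sin 23.44° × sin 329.0° = -0.20488, so δ = -11.822°.
cos H₀ = −tan(+23.5°) tan(-11.822°) = 0.0910, H₀ = 1.4797 rad.
Bracket: H₀ sin φ sin δ + cos φ cos δ sin H₀ = 1.4797×0.39875×-0.20488 + 0.91706×0.97879×0.99585 = -0.120885 + 0.893884 = 0.772999.
Q̄ = (S₀/π) × [bracket] = (1361/π) × 0.772999 = 334.88 W/m².
Ratio Q̄_A / Q̄_B = 103.07 / 334.88 = 0.3078.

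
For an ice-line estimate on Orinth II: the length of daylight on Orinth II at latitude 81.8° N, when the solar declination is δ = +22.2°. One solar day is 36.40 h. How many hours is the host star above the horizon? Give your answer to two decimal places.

Sunrise equation: cos H₀ = −tan φ · tan δ = -2.8320 ≤ −1, so the host star never sets (polar day) and H₀ = π.
Daylight = 2H₀/(2π) × 36.40 h = (3.1416/π) × 36.40 = 36.40 h.

36.40 h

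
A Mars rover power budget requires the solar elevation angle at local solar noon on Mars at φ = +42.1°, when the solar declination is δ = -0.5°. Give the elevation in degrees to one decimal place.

47.4°

At local noon the hour angle is zero, so the zenith angle equals |φ − δ| = |+42.1° − (-0.500°)| = 42.600°.
Elevation = 90° − 42.600° = 47.4°.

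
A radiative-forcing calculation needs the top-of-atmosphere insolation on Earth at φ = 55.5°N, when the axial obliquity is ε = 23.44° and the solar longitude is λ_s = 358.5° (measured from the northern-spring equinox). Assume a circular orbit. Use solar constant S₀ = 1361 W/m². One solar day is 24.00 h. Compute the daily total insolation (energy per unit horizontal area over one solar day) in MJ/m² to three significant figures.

20.7 MJ/m²

Solar declination: sin δ = sin ε · sin λ_s = sin 23.44° × sin 358.5° = -0.01041, so δ = -0.597°.
cos H₀ = −tan(+55.5°) tan(-0.597°) = 0.0152, H₀ = 1.5556 rad.
Bracket: H₀ sin φ sin δ + cos φ cos δ sin H₀ = 1.5556×0.82413×-0.01041 + 0.56641×0.99995×0.99989 = -0.013346 + 0.566319 = 0.552973.
Q̄ = (S₀/π) × [bracket] = (1361/π) × 0.552973 = 239.56 W/m².
Daily total = Q̄ × 24.00 h × 3600 s/h = 239.56 × 24.00 × 3600 / 10⁶ = 20.70 MJ/m².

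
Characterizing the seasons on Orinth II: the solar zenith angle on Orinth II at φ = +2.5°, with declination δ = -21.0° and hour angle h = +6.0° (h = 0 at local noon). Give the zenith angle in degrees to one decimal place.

cos θ_z = sin φ sin δ + cos φ cos δ cos h = -0.015632 + 0.927582 = 0.911950.
θ_z = arccos(0.911950) = 24.2°.

θ_z = 24.2°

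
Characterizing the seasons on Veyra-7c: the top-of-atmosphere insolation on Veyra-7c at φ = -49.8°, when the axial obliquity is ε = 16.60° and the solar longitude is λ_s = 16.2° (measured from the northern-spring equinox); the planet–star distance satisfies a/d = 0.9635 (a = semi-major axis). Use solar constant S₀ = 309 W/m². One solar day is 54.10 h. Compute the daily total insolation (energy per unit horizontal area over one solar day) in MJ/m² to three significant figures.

9.79 MJ/m²

Solar declination: sin δ = sin ε · sin λ_s = sin 16.60° × sin 16.2° = 0.07970, so δ = +4.572°.
cos H₀ = −tan(-49.8°) tan(+4.572°) = 0.0946, H₀ = 1.4760 rad.
Bracket: H₀ sin φ sin δ + cos φ cos δ sin H₀ = 1.4760×-0.76380×0.07970 + 0.64546×0.99682×0.99551 = -0.089851 + 0.640519 = 0.550668.
Inverse-square distance factor (a/d)² = 0.9635² = 0.928332.
Q̄ = (S₀/π) × 0.928332 × [bracket] = (309/π) × 0.928332 × 0.550668 = 50.281 W/m².
Daily total = Q̄ × 54.10 h × 3600 s/h = 50.281 × 54.10 × 3600 / 10⁶ = 9.793 MJ/m².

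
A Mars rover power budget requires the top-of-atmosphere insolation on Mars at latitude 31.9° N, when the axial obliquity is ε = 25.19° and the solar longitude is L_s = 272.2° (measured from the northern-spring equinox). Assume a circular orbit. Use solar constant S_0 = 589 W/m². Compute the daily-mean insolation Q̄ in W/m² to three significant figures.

Solar declination: sin δ = sin ε · sin L_s = sin 25.19° × sin 272.2° = -0.42531, so δ = -25.170°.
cos h₀ = −tan(+31.9°) tan(-25.170°) = 0.2925, h₀ = 1.2740 rad.
Bracket: h₀ sin ϕ sin δ + cos ϕ cos δ sin h₀ = 1.2740×0.52844×-0.42531 + 0.84897×0.90505×0.95626 = -0.286333 + 0.734752 = 0.448419.
Q̄ = (S_0/π) × [bracket] = (589/π) × 0.448419 = 84.07 W/m².

Q̄ ≈ 84.1 W/m²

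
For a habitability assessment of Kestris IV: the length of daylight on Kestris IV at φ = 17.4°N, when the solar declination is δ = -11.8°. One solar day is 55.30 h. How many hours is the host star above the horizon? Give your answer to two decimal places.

cos H₀ = −tan φ · tan δ = −tan(+17.4°) × tan(-11.800°) = 0.0655, so H₀ = 1.5053 rad = 86.25°.
Daylight = 2H₀/(2π) × 55.30 h = (1.5053/π) × 55.30 = 26.50 h.

26.50 h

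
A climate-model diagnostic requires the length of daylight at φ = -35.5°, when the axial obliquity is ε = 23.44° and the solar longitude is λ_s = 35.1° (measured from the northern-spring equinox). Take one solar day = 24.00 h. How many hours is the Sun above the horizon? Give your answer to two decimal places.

10.71 h

Solar declination: sin δ = sin ε · sin λ_s = sin 23.44° × sin 35.1° = 0.22873, so δ = +13.222°.
cos H₀ = −tan φ · tan δ = −tan(-35.5°) × tan(+13.222°) = 0.1676, so H₀ = 1.4024 rad = 80.35°.
Daylight = 2H₀/(2π) × 24.00 h = (1.4024/π) × 24.00 = 10.71 h.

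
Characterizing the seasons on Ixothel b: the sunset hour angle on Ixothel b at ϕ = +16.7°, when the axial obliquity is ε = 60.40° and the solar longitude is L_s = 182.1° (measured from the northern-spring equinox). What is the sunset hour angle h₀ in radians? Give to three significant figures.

Solar declination: sin δ = sin ε · sin L_s = sin 60.40° × sin 182.1° = -0.03186, so δ = -1.826°.
cos h₀ = −tan ϕ · tan δ = −tan(+16.7°) × tan(-1.826°) = 0.0096, so h₀ = 1.5612 rad = 89.45°.

h₀ = 1.56 rad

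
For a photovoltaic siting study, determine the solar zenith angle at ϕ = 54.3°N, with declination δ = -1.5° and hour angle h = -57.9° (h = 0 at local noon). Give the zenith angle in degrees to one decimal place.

θ_z = 73.2°

cos θ_z = sin ϕ sin δ + cos ϕ cos δ cos h = -0.021258 + 0.309987 = 0.288729.
θ_z = arccos(0.288729) = 73.2°.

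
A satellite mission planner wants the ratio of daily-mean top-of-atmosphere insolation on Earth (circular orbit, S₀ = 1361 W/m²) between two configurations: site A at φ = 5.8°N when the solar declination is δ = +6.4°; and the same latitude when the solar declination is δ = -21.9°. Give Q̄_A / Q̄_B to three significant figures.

— Configuration A (φ=+5.8°):
cos H₀ = −tan(+5.8°) tan(+6.400°) = -0.0114, H₀ = 1.5822 rad.
Bracket: H₀ sin φ sin δ + cos φ cos δ sin H₀ = 1.5822×0.10106×0.11147 + 0.99488×0.99377×0.99994 = 0.017824 + 0.988623 = 1.006447.
Q̄ = (S₀/π) × [bracket] = (1361/π) × 1.006447 = 436.01 W/m².
— Configuration B (φ=+5.8°):
cos H₀ = −tan(+5.8°) tan(-21.900°) = 0.0408, H₀ = 1.5300 rad.
Bracket: H₀ sin φ sin δ + cos φ cos δ sin H₀ = 1.5300×0.10106×-0.37299 + 0.99488×0.92784×0.99917 = -0.057672 + 0.922323 = 0.864651.
Q̄ = (S₀/π) × [bracket] = (1361/π) × 0.864651 = 374.58 W/m².
Ratio Q̄_A / Q̄_B = 436.01 / 374.58 = 1.164.

Q̄_A / Q̄_B ≈ 1.16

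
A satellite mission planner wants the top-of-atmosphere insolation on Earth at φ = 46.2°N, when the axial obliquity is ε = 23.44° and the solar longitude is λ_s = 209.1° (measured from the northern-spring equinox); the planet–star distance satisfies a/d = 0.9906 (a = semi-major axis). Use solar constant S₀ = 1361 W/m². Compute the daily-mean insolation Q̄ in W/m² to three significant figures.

Q̄ ≈ 202 W/m²

Solar declination: sin δ = sin ε · sin λ_s = sin 23.44° × sin 209.1° = -0.19346, so δ = -11.155°.
cos H₀ = −tan(+46.2°) tan(-11.155°) = 0.2056, H₀ = 1.3637 rad.
Bracket: H₀ sin φ sin δ + cos φ cos δ sin H₀ = 1.3637×0.72176×-0.19346 + 0.69214×0.98111×0.97863 = -0.190416 + 0.664554 = 0.474138.
Inverse-square distance factor (a/d)² = 0.9906² = 0.981288.
Q̄ = (S₀/π) × 0.981288 × [bracket] = (1361/π) × 0.981288 × 0.474138 = 201.6 W/m².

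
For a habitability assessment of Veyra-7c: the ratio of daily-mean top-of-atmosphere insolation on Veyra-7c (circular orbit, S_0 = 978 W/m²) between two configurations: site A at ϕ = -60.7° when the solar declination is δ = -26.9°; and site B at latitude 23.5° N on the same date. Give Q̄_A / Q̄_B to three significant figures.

Q̄_A / Q̄_B ≈ 2.26

— Configuration A (ϕ=-60.7°):
cos h₀ = −tan(-60.7°) tan(-26.900°) = -0.9040, h₀ = 2.6999 rad.
Bracket: h₀ sin ϕ sin δ + cos ϕ cos δ sin h₀ = 2.6999×-0.87207×-0.45243 + 0.48938×0.89180×0.42743 = 1.065247 + 0.186543 = 1.251790.
Q̄ = (S_0/π) × [bracket] = (978/π) × 1.251790 = 389.69 W/m².
— Configuration B (ϕ=+23.5°):
cos h₀ = −tan(+23.5°) tan(-26.900°) = 0.2206, h₀ = 1.3484 rad.
Bracket: h₀ sin ϕ sin δ + cos ϕ cos δ sin h₀ = 1.3484×0.39875×-0.45243 + 0.91706×0.89180×0.97537 = -0.243260 + 0.797691 = 0.554431.
Q̄ = (S_0/π) × [bracket] = (978/π) × 0.554431 = 172.60 W/m².
Ratio Q̄_A / Q̄_B = 389.69 / 172.60 = 2.258.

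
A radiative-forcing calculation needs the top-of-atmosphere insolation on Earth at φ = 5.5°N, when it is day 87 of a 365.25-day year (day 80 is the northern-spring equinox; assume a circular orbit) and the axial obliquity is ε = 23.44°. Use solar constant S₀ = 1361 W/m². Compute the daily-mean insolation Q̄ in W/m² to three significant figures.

Q̄ ≈ 434 W/m²

Solar longitude: λ_s = 360° × (87 − 80)/365.25 = 6.899°.
sin δ = sin 23.44° × sin 6.899° = 0.04778, so δ = +2.739°.
cos H₀ = −tan(+5.5°) tan(+2.739°) = -0.0046, H₀ = 1.5754 rad.
Bracket: H₀ sin φ sin δ + cos φ cos δ sin H₀ = 1.5754×0.09585×0.04778 + 0.99540×0.99886×0.99999 = 0.007215 + 0.994255 = 1.001470.
Q̄ = (S₀/π) × [bracket] = (1361/π) × 1.001470 = 433.9 W/m².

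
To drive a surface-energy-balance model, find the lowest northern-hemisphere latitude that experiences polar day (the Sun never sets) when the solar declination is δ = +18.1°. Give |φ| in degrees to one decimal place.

|φ| = 71.9°

Polar day requires cos H₀ = −tan φ tan δ ≤ −1, i.e. tan φ tan δ ≥ 1.
The boundary is |tan φ| · |tan δ| = 1, so |φ| = 90° − |δ| = 90° − 18.1° = 71.9° in the northern hemisphere.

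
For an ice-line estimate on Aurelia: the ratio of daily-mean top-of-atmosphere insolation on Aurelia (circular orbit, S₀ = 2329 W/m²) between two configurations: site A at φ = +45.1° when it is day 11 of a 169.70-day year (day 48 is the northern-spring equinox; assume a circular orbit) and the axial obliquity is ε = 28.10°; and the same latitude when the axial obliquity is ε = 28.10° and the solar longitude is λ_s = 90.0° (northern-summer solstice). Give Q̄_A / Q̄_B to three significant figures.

— Configuration A (φ=+45.1°):
Solar longitude: λ_s = 360° × (11 − 48)/169.70 = -78.491°, i.e. -78.491° + 360° = 281.509°.
sin δ = sin 28.10° × sin 281.509° = -0.46154, so δ = -27.487°.
cos H₀ = −tan(+45.1°) tan(-27.487°) = 0.5221, H₀ = 1.0215 rad.
Bracket: H₀ sin φ sin δ + cos φ cos δ sin H₀ = 1.0215×0.70834×-0.46154 + 0.70587×0.88712×0.85289 = -0.333956 + 0.534072 = 0.200116.
Q̄ = (S₀/π) × [bracket] = (2329/π) × 0.200116 = 148.35 W/m².
— Configuration B (φ=+45.1°):
Solar declination: sin δ = sin ε · sin λ_s = sin 28.10° × sin 90.0° = 0.47101, so δ = +28.100°.
cos H₀ = −tan(+45.1°) tan(+28.100°) = -0.5358, H₀ = 2.1363 rad.
Bracket: H₀ sin φ sin δ + cos φ cos δ sin H₀ = 2.1363×0.70834×0.47101 + 0.70587×0.88213×0.84433 = 0.712745 + 0.525738 = 1.238483.
Q̄ = (S₀/π) × [bracket] = (2329/π) × 1.238483 = 918.14 W/m².
Ratio Q̄_A / Q̄_B = 148.35 / 918.14 = 0.1616.

Q̄_A / Q̄_B ≈ 0.162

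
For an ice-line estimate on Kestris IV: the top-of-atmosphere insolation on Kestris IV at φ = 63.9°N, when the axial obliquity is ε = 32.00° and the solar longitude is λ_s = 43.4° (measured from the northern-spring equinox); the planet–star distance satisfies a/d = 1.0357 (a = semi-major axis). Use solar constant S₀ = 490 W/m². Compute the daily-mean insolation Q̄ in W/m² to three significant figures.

Solar declination: sin δ = sin ε · sin λ_s = sin 32.00° × sin 43.4° = 0.36410, so δ = +21.352°.
cos H₀ = −tan(+63.9°) tan(+21.352°) = -0.7980, H₀ = 2.4948 rad.
Bracket: H₀ sin φ sin δ + cos φ cos δ sin H₀ = 2.4948×0.89803×0.36410 + 0.43994×0.93136×0.60266 = 0.815732 + 0.246935 = 1.062667.
Inverse-square distance factor (a/d)² = 1.0357² = 1.072674.
Q̄ = (S₀/π) × 1.072674 × [bracket] = (490/π) × 1.072674 × 1.062667 = 177.8 W/m².

Q̄ ≈ 178 W/m²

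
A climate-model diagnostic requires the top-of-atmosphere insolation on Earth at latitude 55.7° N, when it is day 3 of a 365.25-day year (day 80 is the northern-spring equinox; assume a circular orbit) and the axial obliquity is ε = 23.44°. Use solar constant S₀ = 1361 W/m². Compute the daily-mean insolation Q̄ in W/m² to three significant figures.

Q̄ ≈ 52.2 W/m²

Solar longitude: λ_s = 360° × (3 − 80)/365.25 = -75.893°, i.e. -75.893° + 360° = 284.107°.
sin δ = sin 23.44° × sin 284.107° = -0.38579, so δ = -22.693°.
cos H₀ = −tan(+55.7°) tan(-22.693°) = 0.6130, H₀ = 0.9109 rad.
Bracket: H₀ sin φ sin δ + cos φ cos δ sin H₀ = 0.9109×0.82610×-0.38579 + 0.56353×0.92259×0.79008 = -0.290305 + 0.410768 = 0.120463.
Q̄ = (S₀/π) × [bracket] = (1361/π) × 0.120463 = 52.19 W/m².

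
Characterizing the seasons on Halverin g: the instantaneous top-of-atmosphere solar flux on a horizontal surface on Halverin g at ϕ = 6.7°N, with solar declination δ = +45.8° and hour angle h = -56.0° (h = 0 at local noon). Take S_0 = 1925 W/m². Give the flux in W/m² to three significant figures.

cos θ_z = sin ϕ sin δ + cos ϕ cos δ cos h = 0.083642 + 0.387187 = 0.470829.
Flux = S_0 · cos θ_z = 1925 × 0.470829 = 906.3 W/m².

906 W/m²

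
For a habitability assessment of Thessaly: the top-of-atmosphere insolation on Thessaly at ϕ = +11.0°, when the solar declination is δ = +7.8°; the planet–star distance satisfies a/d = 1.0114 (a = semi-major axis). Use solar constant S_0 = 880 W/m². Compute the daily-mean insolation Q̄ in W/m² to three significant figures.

cos h₀ = −tan(+11.0°) tan(+7.800°) = -0.0266, h₀ = 1.5974 rad.
Bracket: h₀ sin ϕ sin δ + cos ϕ cos δ sin h₀ = 1.5974×0.19081×0.13572 + 0.98163×0.99075×0.99965 = 0.041367 + 0.972210 = 1.013577.
Inverse-square distance factor (a/d)² = 1.0114² = 1.022930.
Q̄ = (S_0/π) × 1.022930 × [bracket] = (880/π) × 1.022930 × 1.013577 = 290.4 W/m².

Q̄ ≈ 290 W/m²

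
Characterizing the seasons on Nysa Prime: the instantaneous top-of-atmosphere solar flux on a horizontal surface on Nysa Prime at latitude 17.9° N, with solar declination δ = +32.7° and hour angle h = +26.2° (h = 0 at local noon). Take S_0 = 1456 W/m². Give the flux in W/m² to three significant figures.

1.29e+03 W/m²

cos θ_z = sin ϕ sin δ + cos ϕ cos δ cos h = 0.166046 + 0.718504 = 0.884550.
Flux = S_0 · cos θ_z = 1456 × 0.884550 = 1288 W/m².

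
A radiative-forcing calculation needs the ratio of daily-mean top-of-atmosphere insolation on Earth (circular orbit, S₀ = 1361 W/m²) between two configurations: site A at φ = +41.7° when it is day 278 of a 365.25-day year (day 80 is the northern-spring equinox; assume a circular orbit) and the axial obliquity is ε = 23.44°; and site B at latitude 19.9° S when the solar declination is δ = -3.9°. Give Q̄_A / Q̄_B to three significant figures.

— Configuration A (φ=+41.7°):
Solar longitude: λ_s = 360° × (278 − 80)/365.25 = 195.154°.
sin δ = sin 23.44° × sin 195.154° = -0.10399, so δ = -5.969°.
cos H₀ = −tan(+41.7°) tan(-5.969°) = 0.0932, H₀ = 1.4775 rad.
Bracket: H₀ sin φ sin δ + cos φ cos δ sin H₀ = 1.4775×0.66523×-0.10399 + 0.74664×0.99458×0.99565 = -0.102209 + 0.739363 = 0.637154.
Q̄ = (S₀/π) × [bracket] = (1361/π) × 0.637154 = 276.03 W/m².
— Configuration B (φ=-19.9°):
cos H₀ = −tan(-19.9°) tan(-3.900°) = -0.0247, H₀ = 1.5955 rad.
Bracket: H₀ sin φ sin δ + cos φ cos δ sin H₀ = 1.5955×-0.34038×-0.06802 + 0.94029×0.99768×0.99970 = 0.036940 + 0.937827 = 0.974767.
Q̄ = (S₀/π) × [bracket] = (1361/π) × 0.974767 = 422.29 W/m².
Ratio Q̄_A / Q̄_B = 276.03 / 422.29 = 0.6537.

Q̄_A / Q̄_B ≈ 0.654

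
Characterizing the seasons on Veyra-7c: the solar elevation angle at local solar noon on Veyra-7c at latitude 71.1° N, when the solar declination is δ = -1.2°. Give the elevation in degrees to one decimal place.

At local noon the hour angle is zero, so the zenith angle equals |ϕ − δ| = |+71.1° − (-1.200°)| = 72.300°.
Elevation = 90° − 72.300° = 17.7°.

17.7°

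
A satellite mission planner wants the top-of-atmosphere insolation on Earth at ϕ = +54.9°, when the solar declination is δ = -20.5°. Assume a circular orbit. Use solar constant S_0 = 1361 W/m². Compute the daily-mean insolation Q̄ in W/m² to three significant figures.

Q̄ ≈ 72.2 W/m²

cos h₀ = −tan(+54.9°) tan(-20.500°) = 0.5320, h₀ = 1.0099 rad.
Bracket: h₀ sin ϕ sin δ + cos ϕ cos δ sin h₀ = 1.0099×0.81815×-0.35021 + 0.57501×0.93667×0.84675 = -0.289361 + 0.456055 = 0.166694.
Q̄ = (S_0/π) × [bracket] = (1361/π) × 0.166694 = 72.22 W/m².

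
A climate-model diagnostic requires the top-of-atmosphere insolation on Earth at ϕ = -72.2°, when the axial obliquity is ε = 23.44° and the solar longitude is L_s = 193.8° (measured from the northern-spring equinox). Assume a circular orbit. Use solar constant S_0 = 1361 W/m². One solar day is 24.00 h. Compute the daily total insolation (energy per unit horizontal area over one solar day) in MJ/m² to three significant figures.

Solar declination: sin δ = sin ε · sin L_s = sin 23.44° × sin 193.8° = -0.09489, so δ = -5.445°.
cos h₀ = −tan(-72.2°) tan(-5.445°) = -0.2969, h₀ = 1.8722 rad.
Bracket: h₀ sin ϕ sin δ + cos ϕ cos δ sin h₀ = 1.8722×-0.95213×-0.09489 + 0.30570×0.99549×0.95492 = 0.169149 + 0.290602 = 0.459751.
Q̄ = (S_0/π) × [bracket] = (1361/π) × 0.459751 = 199.17 W/m².
Daily total = Q̄ × 24.00 h × 3600 s/h = 199.17 × 24.00 × 3600 / 10⁶ = 17.21 MJ/m².

17.2 MJ/m²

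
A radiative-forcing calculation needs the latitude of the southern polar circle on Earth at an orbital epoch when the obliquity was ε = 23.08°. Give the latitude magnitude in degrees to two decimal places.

66.92°

The polar circle is the lowest latitude that experiences at least one full rotation of continuous darkness at the northern-summer solstice; it lies at |ϕ| = 90° − ε = 90° − 23.08° = 66.92°.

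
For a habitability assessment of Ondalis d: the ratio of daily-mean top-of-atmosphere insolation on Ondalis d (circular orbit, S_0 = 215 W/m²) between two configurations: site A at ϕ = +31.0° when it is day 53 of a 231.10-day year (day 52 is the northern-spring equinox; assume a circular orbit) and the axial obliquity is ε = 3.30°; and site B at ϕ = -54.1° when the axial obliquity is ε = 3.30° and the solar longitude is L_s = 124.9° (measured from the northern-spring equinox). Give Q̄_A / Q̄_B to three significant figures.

Q̄_A / Q̄_B ≈ 1.63

— Configuration A (ϕ=+31.0°):
Solar longitude: L_s = 360° × (53 − 52)/231.10 = 1.558°.
sin δ = sin 3.30° × sin 1.558° = 0.00156, so δ = +0.090°.
cos h₀ = −tan(+31.0°) tan(+0.090°) = -0.0009, h₀ = 1.5717 rad.
Bracket: h₀ sin ϕ sin δ + cos ϕ cos δ sin h₀ = 1.5717×0.51504×0.00156 + 0.85717×1.00000×1.00000 = 0.001263 + 0.857170 = 0.858433.
Q̄ = (S_0/π) × [bracket] = (215/π) × 0.858433 = 58.748 W/m².
— Configuration B (ϕ=-54.1°):
Solar declination: sin δ = sin ε · sin L_s = sin 3.30° × sin 124.9° = 0.04721, so δ = +2.706°.
cos h₀ = −tan(-54.1°) tan(+2.706°) = 0.0653, h₀ = 1.5055 rad.
Bracket: h₀ sin ϕ sin δ + cos ϕ cos δ sin h₀ = 1.5055×-0.81004×0.04721 + 0.58637×0.99888×0.99787 = -0.057573 + 0.584466 = 0.526893.
Q̄ = (S_0/π) × [bracket] = (215/π) × 0.526893 = 36.059 W/m².
Ratio Q̄_A / Q̄_B = 58.748 / 36.059 = 1.629.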